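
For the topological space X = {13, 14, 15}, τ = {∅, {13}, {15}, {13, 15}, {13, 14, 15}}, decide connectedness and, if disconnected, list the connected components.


(X, τ) is connected.

Find clopen sets (U ∈ τ with X ∖ U ∈ τ):
  U = ∅, X ∖ U = {13, 14, 15} — both open, so U is clopen.
  U = {13, 14, 15}, X ∖ U = ∅ — both open, so U is clopen.
Only trivial clopens (∅ and X) exist, so (X, τ) is connected.
Compute connected components by grouping points that agree on all clopens:
  component: {13, 14, 15}


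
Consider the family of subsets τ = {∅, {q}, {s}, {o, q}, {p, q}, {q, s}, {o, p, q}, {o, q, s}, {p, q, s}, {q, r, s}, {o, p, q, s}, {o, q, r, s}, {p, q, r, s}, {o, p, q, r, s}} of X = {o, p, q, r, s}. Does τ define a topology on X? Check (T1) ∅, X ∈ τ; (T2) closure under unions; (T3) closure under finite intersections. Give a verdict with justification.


τ IS a topology on X.

Axiom (T1): ∅ ∈ τ? Yes; X ∈ τ? Yes.
Axiom (T2/T3): check pairwise unions and intersections of members of τ.
All pairwise intersections and unions checked — each lies in τ. Therefore τ satisfies (T1), (T2), (T3): it IS a topology on X.


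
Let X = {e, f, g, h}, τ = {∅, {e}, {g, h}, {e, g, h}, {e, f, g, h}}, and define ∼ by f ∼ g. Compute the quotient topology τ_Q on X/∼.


X/∼ = {[e], [f=g], [h]}; |τ_Q| = 3.

Equivalence classes: [e], [f=g], [h].
Quotient map π: X → X/∼ sends e ↦ [e], f ↦ [f=g], g ↦ [f=g], h ↦ [h].
For each subset V ⊆ X/∼, compute π^{-1}(V) ⊆ X and check whether π^{-1}(V) ∈ τ. V is open in τ_Q iff π^{-1}(V) ∈ τ.
  V = {}: π^{-1}(V) = ∅ ∈ τ ✓.
  V = {[e]}: π^{-1}(V) = {e} ∈ τ ✓.
  V = {[f=g]}: π^{-1}(V) = {f, g} ∉ τ ✗.
  V = {[e], [f=g]}: π^{-1}(V) = {e, f, g} ∉ τ ✗.
  V = {[h]}: π^{-1}(V) = {h} ∉ τ ✗.
  V = {[e], [h]}: π^{-1}(V) = {e, h} ∉ τ ✗.
  V = {[f=g], [h]}: π^{-1}(V) = {f, g, h} ∉ τ ✗.
  V = {[e], [f=g], [h]}: π^{-1}(V) = {e, f, g, h} ∈ τ ✓.
Open sets in the quotient: τ_Q = {{}, {[e]}, {[e], [f=g], [h]}} (3 elements).


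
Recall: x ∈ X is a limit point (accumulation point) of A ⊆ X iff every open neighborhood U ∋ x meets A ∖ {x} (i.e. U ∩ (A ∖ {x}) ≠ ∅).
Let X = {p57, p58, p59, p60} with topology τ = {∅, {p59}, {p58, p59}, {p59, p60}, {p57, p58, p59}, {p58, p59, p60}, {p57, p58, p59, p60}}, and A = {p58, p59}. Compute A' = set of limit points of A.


A' = {p57, p58, p60}

For each x ∈ X, list the open sets U ∈ τ with x ∈ U, then check whether U ∩ (A ∖ {x}) ≠ ∅ for every such U.
  x = p57: opens ∋ x are {p57, p58, p59}, {p57, p58, p59, p60}; each meets A ∖ {p57}, so x IS a limit point.
  x = p58: opens ∋ x are {p58, p59}, {p57, p58, p59}, {p58, p59, p60}, {p57, p58, p59, p60}; each meets A ∖ {p58}, so x IS a limit point.
  x = p59: open {p59} ∋ x has {p59} ∩ (A ∖ {p59}) = ∅, so x is NOT a limit point.
  x = p60: opens ∋ x are {p59, p60}, {p58, p59, p60}, {p57, p58, p59, p60}; each meets A ∖ {p60}, so x IS a limit point.
Collecting: A' = {p57, p58, p60}.


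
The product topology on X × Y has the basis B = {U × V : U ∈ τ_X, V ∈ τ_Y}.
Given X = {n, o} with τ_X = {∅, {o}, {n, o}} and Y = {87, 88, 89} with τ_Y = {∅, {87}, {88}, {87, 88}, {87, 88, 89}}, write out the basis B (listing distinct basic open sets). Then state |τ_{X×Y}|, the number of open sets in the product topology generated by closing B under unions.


Basis B = {∅ × ∅, {o} × {87}, {o} × {88}, {n, o} × {87}, {n, o} × {88}, {o} × {87, 88}, {o} × {87, 88, 89}, {n, o} × {87, 88}, {n, o} × {87, 88, 89}}; |τ_{X×Y}| = 14.

Enumerate products U × V with U ∈ τ_X, V ∈ τ_Y (deduplicated):
  ∅ × ∅ = {} (∅)
  {o} × {87} = {(o,87)}
  {o} × {88} = {(o,88)}
  {n, o} × {87} = {(n,87), (o,87)}
  {n, o} × {88} = {(n,88), (o,88)}
  {o} × {87, 88} = {(o,87), (o,88)}
  {o} × {87, 88, 89} = {(o,87), (o,88), (o,89)}
  {n, o} × {87, 88} = {(n,87), (n,88), (o,87), (o,88)}
  {n, o} × {87, 88, 89} = {(n,87), (n,88), (n,89), (o,87), (o,88), (o,89)}
These 9 distinct sets form the basis B.
Close under arbitrary unions to get τ_{X×Y}; counting gives |τ_{X×Y}| = 14.


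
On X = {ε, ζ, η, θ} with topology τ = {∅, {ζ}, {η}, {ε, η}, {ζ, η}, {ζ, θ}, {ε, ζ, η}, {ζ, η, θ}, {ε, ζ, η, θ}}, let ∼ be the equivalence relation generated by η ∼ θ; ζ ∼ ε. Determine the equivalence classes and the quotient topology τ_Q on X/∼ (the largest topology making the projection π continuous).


X/∼ = {[ε=ζ], [η=θ]}; |τ_Q| = 2.

Equivalence classes: [ε=ζ], [η=θ].
Quotient map π: X → X/∼ sends ε ↦ [ε=ζ], ζ ↦ [ε=ζ], η ↦ [η=θ], θ ↦ [η=θ].
For each subset V ⊆ X/∼, compute π^{-1}(V) ⊆ X and check whether π^{-1}(V) ∈ τ. V is open in τ_Q iff π^{-1}(V) ∈ τ.
  V = {}: π^{-1}(V) = ∅ ∈ τ ✓.
  V = {[ε=ζ]}: π^{-1}(V) = {ε, ζ} ∉ τ ✗.
  V = {[η=θ]}: π^{-1}(V) = {η, θ} ∉ τ ✗.
  V = {[ε=ζ], [η=θ]}: π^{-1}(V) = {ε, ζ, η, θ} ∈ τ ✓.
Open sets in the quotient: τ_Q = {{}, {[ε=ζ], [η=θ]}} (2 elements).


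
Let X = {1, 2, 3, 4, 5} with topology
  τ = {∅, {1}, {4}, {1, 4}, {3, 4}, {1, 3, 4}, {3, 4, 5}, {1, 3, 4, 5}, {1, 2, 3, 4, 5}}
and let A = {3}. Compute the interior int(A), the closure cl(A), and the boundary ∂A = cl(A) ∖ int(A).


int(A) = ∅, cl(A) = {2, 3, 5}, ∂A = {2, 3, 5}.

Closed sets in (X, τ) are complements of opens:
  closed(X, τ) = {∅, {2}, {1, 2}, {2, 5}, {1, 2, 5}, {2, 3, 5}, {1, 2, 3, 5}, {2, 3, 4, 5}, {1, 2, 3, 4, 5}}.
int(A) = ⋃ {U ∈ τ : U ⊆ A}. Opens contained in A: ∅.
Taking the union of these: int(A) = ∅.
cl(A) = ⋂ {C closed : A ⊆ C}. Closed sets containing A: {2, 3, 5}, {1, 2, 3, 5}, {2, 3, 4, 5}, {1, 2, 3, 4, 5}.
Intersecting these: cl(A) = {2, 3, 5}.
∂A = cl(A) ∖ int(A) = {2, 3, 5} ∖ ∅ = {2, 3, 5}.


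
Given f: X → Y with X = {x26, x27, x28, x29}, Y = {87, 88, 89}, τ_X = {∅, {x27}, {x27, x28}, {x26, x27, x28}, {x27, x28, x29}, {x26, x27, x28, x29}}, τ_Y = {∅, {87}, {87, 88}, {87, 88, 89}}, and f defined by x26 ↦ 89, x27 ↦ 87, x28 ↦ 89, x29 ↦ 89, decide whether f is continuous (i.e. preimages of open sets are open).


f IS continuous.

Compute f^{-1}(U) for each U ∈ τ_Y:
  U = ∅: f^{-1}(U) = ∅ ∈ τ_X ✓.
  U = {87}: f^{-1}(U) = {x27} ∈ τ_X ✓.
  U = {87, 88}: f^{-1}(U) = {x27} ∈ τ_X ✓.
  U = {87, 88, 89}: f^{-1}(U) = {x26, x27, x28, x29} ∈ τ_X ✓.
Every preimage lies in τ_X, so f IS continuous.


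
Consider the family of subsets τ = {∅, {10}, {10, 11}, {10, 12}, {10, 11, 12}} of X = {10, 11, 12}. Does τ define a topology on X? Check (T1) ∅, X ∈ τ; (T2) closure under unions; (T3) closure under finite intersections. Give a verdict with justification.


τ IS a topology on X.

Axiom (T1): ∅ ∈ τ? Yes; X ∈ τ? Yes.
Axiom (T2/T3): check pairwise unions and intersections of members of τ.
All pairwise intersections and unions checked — each lies in τ. Therefore τ satisfies (T1), (T2), (T3): it IS a topology on X.


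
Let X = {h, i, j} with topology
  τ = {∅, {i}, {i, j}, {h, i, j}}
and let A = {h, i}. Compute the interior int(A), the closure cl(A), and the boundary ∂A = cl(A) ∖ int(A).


int(A) = {i}, cl(A) = {h, i, j}, ∂A = {h, j}.

Closed sets in (X, τ) are complements of opens:
  closed(X, τ) = {∅, {h}, {h, j}, {h, i, j}}.
int(A) = ⋃ {U ∈ τ : U ⊆ A}. Opens contained in A: ∅, {i}.
Taking the union of these: int(A) = {i}.
cl(A) = ⋂ {C closed : A ⊆ C}. Closed sets containing A: {h, i, j}.
Intersecting these: cl(A) = {h, i, j}.
∂A = cl(A) ∖ int(A) = {h, i, j} ∖ {i} = {h, j}.


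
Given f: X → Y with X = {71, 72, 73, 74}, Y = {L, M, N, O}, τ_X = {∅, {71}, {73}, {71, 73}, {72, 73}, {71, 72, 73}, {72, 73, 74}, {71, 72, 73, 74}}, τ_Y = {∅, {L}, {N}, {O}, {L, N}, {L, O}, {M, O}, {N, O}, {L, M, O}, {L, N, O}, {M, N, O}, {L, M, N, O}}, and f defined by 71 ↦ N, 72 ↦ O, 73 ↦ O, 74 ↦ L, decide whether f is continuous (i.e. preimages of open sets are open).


f is NOT continuous.

Compute f^{-1}(U) for each U ∈ τ_Y:
  U = ∅: f^{-1}(U) = ∅ ∈ τ_X ✓.
  U = {L}: f^{-1}(U) = {74} ∉ τ_X ✗.
  U = {N}: f^{-1}(U) = {71} ∈ τ_X ✓.
  U = {O}: f^{-1}(U) = {72, 73} ∈ τ_X ✓.
  U = {L, N}: f^{-1}(U) = {71, 74} ∉ τ_X ✗.
  U = {L, O}: f^{-1}(U) = {72, 73, 74} ∈ τ_X ✓.
  U = {M, O}: f^{-1}(U) = {72, 73} ∈ τ_X ✓.
  U = {N, O}: f^{-1}(U) = {71, 72, 73} ∈ τ_X ✓.
  U = {L, M, O}: f^{-1}(U) = {72, 73, 74} ∈ τ_X ✓.
  U = {L, N, O}: f^{-1}(U) = {71, 72, 73, 74} ∈ τ_X ✓.
  U = {M, N, O}: f^{-1}(U) = {71, 72, 73} ∈ τ_X ✓.
  U = {L, M, N, O}: f^{-1}(U) = {71, 72, 73, 74} ∈ τ_X ✓.
Found U = {L} with f^{-1}(U) = {74} not in τ_X. Therefore f is NOT continuous.


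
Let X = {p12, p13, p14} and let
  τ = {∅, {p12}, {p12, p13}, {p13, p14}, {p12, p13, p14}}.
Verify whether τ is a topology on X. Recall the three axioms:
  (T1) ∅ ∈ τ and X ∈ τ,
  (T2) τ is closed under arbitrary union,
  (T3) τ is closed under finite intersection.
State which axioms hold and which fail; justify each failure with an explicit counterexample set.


τ is NOT a topology on X.

Axiom (T1): ∅ ∈ τ? Yes; X ∈ τ? Yes.
Axiom (T2/T3): check pairwise unions and intersections of members of τ.
Counterexample for (T3): {p12, p13} ∩ {p13, p14} = {p13} ∉ τ. Therefore τ is NOT a topology.


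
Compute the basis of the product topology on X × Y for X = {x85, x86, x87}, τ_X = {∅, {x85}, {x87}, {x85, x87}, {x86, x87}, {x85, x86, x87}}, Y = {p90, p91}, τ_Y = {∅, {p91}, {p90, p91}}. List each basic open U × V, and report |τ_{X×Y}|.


Basis B = {∅ × ∅, {x85} × {p91}, {x87} × {p91}, {x85} × {p90, p91}, {x85, x87} × {p91}, {x86, x87} × {p91}, {x87} × {p90, p91}, {x85, x86, x87} × {p91}, {x85, x87} × {p90, p91}, {x86, x87} × {p90, p91}, {x85, x86, x87} × {p90, p91}}; |τ_{X×Y}| = 18.

Enumerate products U × V with U ∈ τ_X, V ∈ τ_Y (deduplicated):
  ∅ × ∅ = {} (∅)
  {x85} × {p91} = {(x85,p91)}
  {x87} × {p91} = {(x87,p91)}
  {x85} × {p90, p91} = {(x85,p90), (x85,p91)}
  {x85, x87} × {p91} = {(x85,p91), (x87,p91)}
  {x86, x87} × {p91} = {(x86,p91), (x87,p91)}
  {x87} × {p90, p91} = {(x87,p90), (x87,p91)}
  {x85, x86, x87} × {p91} = {(x85,p91), (x86,p91), (x87,p91)}
  {x85, x87} × {p90, p91} = {(x85,p90), (x85,p91), (x87,p90), (x87,p91)}
  {x86, x87} × {p90, p91} = {(x86,p90), (x86,p91), (x87,p90), (x87,p91)}
  {x85, x86, x87} × {p90, p91} = {(x85,p90), (x85,p91), (x86,p90), (x86,p91), (x87,p90), (x87,p91)}
These 11 distinct sets form the basis B.
Close under arbitrary unions to get τ_{X×Y}; counting gives |τ_{X×Y}| = 18.


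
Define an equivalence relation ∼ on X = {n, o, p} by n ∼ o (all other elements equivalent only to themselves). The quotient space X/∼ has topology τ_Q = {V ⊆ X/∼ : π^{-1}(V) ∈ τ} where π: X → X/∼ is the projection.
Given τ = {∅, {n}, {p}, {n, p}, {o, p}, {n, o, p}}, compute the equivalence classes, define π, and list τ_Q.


X/∼ = {[n=o], [p]}; |τ_Q| = 3.

Equivalence classes: [n=o], [p].
Quotient map π: X → X/∼ sends n ↦ [n=o], o ↦ [n=o], p ↦ [p].
For each subset V ⊆ X/∼, compute π^{-1}(V) ⊆ X and check whether π^{-1}(V) ∈ τ. V is open in τ_Q iff π^{-1}(V) ∈ τ.
  V = {}: π^{-1}(V) = ∅ ∈ τ ✓.
  V = {[n=o]}: π^{-1}(V) = {n, o} ∉ τ ✗.
  V = {[p]}: π^{-1}(V) = {p} ∈ τ ✓.
  V = {[n=o], [p]}: π^{-1}(V) = {n, o, p} ∈ τ ✓.
Open sets in the quotient: τ_Q = {{}, {[p]}, {[n=o], [p]}} (3 elements).


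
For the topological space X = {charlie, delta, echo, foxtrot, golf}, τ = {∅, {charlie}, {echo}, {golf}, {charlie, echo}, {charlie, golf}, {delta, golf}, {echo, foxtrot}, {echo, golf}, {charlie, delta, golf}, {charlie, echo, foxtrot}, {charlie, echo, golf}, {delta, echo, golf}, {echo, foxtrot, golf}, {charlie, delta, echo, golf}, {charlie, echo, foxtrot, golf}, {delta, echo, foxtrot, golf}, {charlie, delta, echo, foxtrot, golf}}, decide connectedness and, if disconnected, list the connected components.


(X, τ) is disconnected; components = [{charlie}, {delta, golf}, {echo, foxtrot}].

Find clopen sets (U ∈ τ with X ∖ U ∈ τ):
  U = ∅, X ∖ U = {charlie, delta, echo, foxtrot, golf} — both open, so U is clopen.
  U = {charlie}, X ∖ U = {delta, echo, foxtrot, golf} — both open, so U is clopen.
  U = {delta, golf}, X ∖ U = {charlie, echo, foxtrot} — both open, so U is clopen.
  U = {echo, foxtrot}, X ∖ U = {charlie, delta, golf} — both open, so U is clopen.
  U = {charlie, delta, golf}, X ∖ U = {echo, foxtrot} — both open, so U is clopen.
  U = {charlie, echo, foxtrot}, X ∖ U = {delta, golf} — both open, so U is clopen.
  U = {delta, echo, foxtrot, golf}, X ∖ U = {charlie} — both open, so U is clopen.
  U = {charlie, delta, echo, foxtrot, golf}, X ∖ U = ∅ — both open, so U is clopen.
Nontrivial clopen(s) exist: e.g. {charlie, echo, foxtrot}. So (X, τ) is disconnected.
Compute connected components by grouping points that agree on all clopens:
  component: {charlie}
  component: {delta, golf}
  component: {echo, foxtrot}


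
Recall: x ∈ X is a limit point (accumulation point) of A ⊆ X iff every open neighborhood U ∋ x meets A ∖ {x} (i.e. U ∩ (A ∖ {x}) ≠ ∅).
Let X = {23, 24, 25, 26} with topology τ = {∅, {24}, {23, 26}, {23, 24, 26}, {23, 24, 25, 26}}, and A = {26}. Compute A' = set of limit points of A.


A' = {23, 25}

For each x ∈ X, list the open sets U ∈ τ with x ∈ U, then check whether U ∩ (A ∖ {x}) ≠ ∅ for every such U.
  x = 23: opens ∋ x are {23, 26}, {23, 24, 26}, {23, 24, 25, 26}; each meets A ∖ {23}, so x IS a limit point.
  x = 24: open {24} ∋ x has {24} ∩ (A ∖ {24}) = ∅, so x is NOT a limit point.
  x = 25: opens ∋ x are {23, 24, 25, 26}; each meets A ∖ {25}, so x IS a limit point.
  x = 26: open {23, 26} ∋ x has {23, 26} ∩ (A ∖ {26}) = ∅, so x is NOT a limit point.
Collecting: A' = {23, 25}.


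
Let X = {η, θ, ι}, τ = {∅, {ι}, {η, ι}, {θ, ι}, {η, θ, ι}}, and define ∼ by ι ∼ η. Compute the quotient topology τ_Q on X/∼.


X/∼ = {[η=ι], [θ]}; |τ_Q| = 3.

Equivalence classes: [η=ι], [θ].
Quotient map π: X → X/∼ sends η ↦ [η=ι], θ ↦ [θ], ι ↦ [η=ι].
For each subset V ⊆ X/∼, compute π^{-1}(V) ⊆ X and check whether π^{-1}(V) ∈ τ. V is open in τ_Q iff π^{-1}(V) ∈ τ.
  V = {}: π^{-1}(V) = ∅ ∈ τ ✓.
  V = {[η=ι]}: π^{-1}(V) = {η, ι} ∈ τ ✓.
  V = {[θ]}: π^{-1}(V) = {θ} ∉ τ ✗.
  V = {[η=ι], [θ]}: π^{-1}(V) = {η, θ, ι} ∈ τ ✓.
Open sets in the quotient: τ_Q = {{}, {[η=ι]}, {[η=ι], [θ]}} (3 elements).


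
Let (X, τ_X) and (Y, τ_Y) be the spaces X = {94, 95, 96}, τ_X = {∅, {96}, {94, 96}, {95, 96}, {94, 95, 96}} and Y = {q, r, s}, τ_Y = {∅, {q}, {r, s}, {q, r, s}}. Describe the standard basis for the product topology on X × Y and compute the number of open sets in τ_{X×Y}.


Basis B = {∅ × ∅, {96} × {q}, {94, 96} × {q}, {95, 96} × {q}, {96} × {r, s}, {94, 95, 96} × {q}, {96} × {q, r, s}, {94, 96} × {r, s}, {95, 96} × {r, s}, {94, 96} × {q, r, s}, {94, 95, 96} × {r, s}, {95, 96} × {q, r, s}, {94, 95, 96} × {q, r, s}}; |τ_{X×Y}| = 25.

Enumerate products U × V with U ∈ τ_X, V ∈ τ_Y (deduplicated):
  ∅ × ∅ = {} (∅)
  {96} × {q} = {(96,q)}
  {94, 96} × {q} = {(94,q), (96,q)}
  {95, 96} × {q} = {(95,q), (96,q)}
  {96} × {r, s} = {(96,r), (96,s)}
  {94, 95, 96} × {q} = {(94,q), (95,q), (96,q)}
  {96} × {q, r, s} = {(96,q), (96,r), (96,s)}
  {94, 96} × {r, s} = {(94,r), (94,s), (96,r), (96,s)}
  {95, 96} × {r, s} = {(95,r), (95,s), (96,r), (96,s)}
  {94, 96} × {q, r, s} = {(94,q), (94,r), (94,s), (96,q), (96,r), (96,s)}
  {94, 95, 96} × {r, s} = {(94,r), (94,s), (95,r), (95,s), (96,r), (96,s)}
  {95, 96} × {q, r, s} = {(95,q), (95,r), (95,s), (96,q), (96,r), (96,s)}
  {94, 95, 96} × {q, r, s} = {(94,q), (94,r), (94,s), (95,q), (95,r), (95,s), (96,q), (96,r), (96,s)}
These 13 distinct sets form the basis B.
Close under arbitrary unions to get τ_{X×Y}; counting gives |τ_{X×Y}| = 25.


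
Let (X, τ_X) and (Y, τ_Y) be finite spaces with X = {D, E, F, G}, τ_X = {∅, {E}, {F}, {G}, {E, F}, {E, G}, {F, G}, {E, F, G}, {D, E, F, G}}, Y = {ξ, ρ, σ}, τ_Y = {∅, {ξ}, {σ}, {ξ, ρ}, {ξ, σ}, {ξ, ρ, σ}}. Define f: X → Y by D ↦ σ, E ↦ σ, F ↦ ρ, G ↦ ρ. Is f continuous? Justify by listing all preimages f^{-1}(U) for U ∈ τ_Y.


f is NOT continuous.

Compute f^{-1}(U) for each U ∈ τ_Y:
  U = ∅: f^{-1}(U) = ∅ ∈ τ_X ✓.
  U = {ξ}: f^{-1}(U) = ∅ ∈ τ_X ✓.
  U = {σ}: f^{-1}(U) = {D, E} ∉ τ_X ✗.
  U = {ξ, ρ}: f^{-1}(U) = {F, G} ∈ τ_X ✓.
  U = {ξ, σ}: f^{-1}(U) = {D, E} ∉ τ_X ✗.
  U = {ξ, ρ, σ}: f^{-1}(U) = {D, E, F, G} ∈ τ_X ✓.
Found U = {σ} with f^{-1}(U) = {D, E} not in τ_X. Therefore f is NOT continuous.


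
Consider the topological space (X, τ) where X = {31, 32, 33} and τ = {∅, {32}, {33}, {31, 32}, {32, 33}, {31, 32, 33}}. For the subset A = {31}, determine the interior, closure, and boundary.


int(A) = ∅, cl(A) = {31}, ∂A = {31}.

Closed sets in (X, τ) are complements of opens:
  closed(X, τ) = {∅, {31}, {33}, {31, 32}, {31, 33}, {31, 32, 33}}.
int(A) = ⋃ {U ∈ τ : U ⊆ A}. Opens contained in A: ∅.
Taking the union of these: int(A) = ∅.
cl(A) = ⋂ {C closed : A ⊆ C}. Closed sets containing A: {31}, {31, 32}, {31, 33}, {31, 32, 33}.
Intersecting these: cl(A) = {31}.
∂A = cl(A) ∖ int(A) = {31} ∖ ∅ = {31}.


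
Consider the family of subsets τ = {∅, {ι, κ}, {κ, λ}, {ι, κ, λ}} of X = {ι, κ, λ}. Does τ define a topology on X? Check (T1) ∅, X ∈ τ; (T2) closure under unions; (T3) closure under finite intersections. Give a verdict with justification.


τ is NOT a topology on X.

Axiom (T1): ∅ ∈ τ? Yes; X ∈ τ? Yes.
Axiom (T2/T3): check pairwise unions and intersections of members of τ.
Counterexample for (T3): {ι, κ} ∩ {κ, λ} = {κ} ∉ τ. Therefore τ is NOT a topology.


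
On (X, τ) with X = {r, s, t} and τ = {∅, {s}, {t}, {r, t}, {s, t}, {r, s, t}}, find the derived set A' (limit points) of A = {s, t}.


A' = {r}

For each x ∈ X, list the open sets U ∈ τ with x ∈ U, then check whether U ∩ (A ∖ {x}) ≠ ∅ for every such U.
  x = r: opens ∋ x are {r, t}, {r, s, t}; each meets A ∖ {r}, so x IS a limit point.
  x = s: open {s} ∋ x has {s} ∩ (A ∖ {s}) = ∅, so x is NOT a limit point.
  x = t: open {t} ∋ x has {t} ∩ (A ∖ {t}) = ∅, so x is NOT a limit point.
Collecting: A' = {r}.


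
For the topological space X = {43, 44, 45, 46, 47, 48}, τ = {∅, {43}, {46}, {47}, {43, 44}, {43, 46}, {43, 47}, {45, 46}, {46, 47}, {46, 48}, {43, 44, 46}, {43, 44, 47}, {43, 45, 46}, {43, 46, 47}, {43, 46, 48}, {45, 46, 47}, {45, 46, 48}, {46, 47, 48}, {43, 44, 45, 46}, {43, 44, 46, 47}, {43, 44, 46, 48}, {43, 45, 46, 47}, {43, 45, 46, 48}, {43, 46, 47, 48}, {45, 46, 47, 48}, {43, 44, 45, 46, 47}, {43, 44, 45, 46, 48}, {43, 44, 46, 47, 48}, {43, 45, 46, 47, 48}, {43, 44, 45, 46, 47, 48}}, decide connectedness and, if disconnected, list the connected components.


(X, τ) is disconnected; components = [{47}, {43, 44}, {45, 46, 48}].

Find clopen sets (U ∈ τ with X ∖ U ∈ τ):
  U = ∅, X ∖ U = {43, 44, 45, 46, 47, 48} — both open, so U is clopen.
  U = {47}, X ∖ U = {43, 44, 45, 46, 48} — both open, so U is clopen.
  U = {43, 44}, X ∖ U = {45, 46, 47, 48} — both open, so U is clopen.
  U = {43, 44, 47}, X ∖ U = {45, 46, 48} — both open, so U is clopen.
  U = {45, 46, 48}, X ∖ U = {43, 44, 47} — both open, so U is clopen.
  U = {45, 46, 47, 48}, X ∖ U = {43, 44} — both open, so U is clopen.
  U = {43, 44, 45, 46, 48}, X ∖ U = {47} — both open, so U is clopen.
  U = {43, 44, 45, 46, 47, 48}, X ∖ U = ∅ — both open, so U is clopen.
Nontrivial clopen(s) exist: e.g. {43, 44}. So (X, τ) is disconnected.
Compute connected components by grouping points that agree on all clopens:
  component: {47}
  component: {43, 44}
  component: {45, 46, 48}


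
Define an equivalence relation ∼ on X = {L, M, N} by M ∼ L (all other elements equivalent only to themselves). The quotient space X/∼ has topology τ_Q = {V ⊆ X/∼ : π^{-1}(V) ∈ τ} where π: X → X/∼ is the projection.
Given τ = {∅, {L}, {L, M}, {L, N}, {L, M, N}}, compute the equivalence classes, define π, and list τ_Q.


X/∼ = {[L=M], [N]}; |τ_Q| = 3.

Equivalence classes: [L=M], [N].
Quotient map π: X → X/∼ sends L ↦ [L=M], M ↦ [L=M], N ↦ [N].
For each subset V ⊆ X/∼, compute π^{-1}(V) ⊆ X and check whether π^{-1}(V) ∈ τ. V is open in τ_Q iff π^{-1}(V) ∈ τ.
  V = {}: π^{-1}(V) = ∅ ∈ τ ✓.
  V = {[L=M]}: π^{-1}(V) = {L, M} ∈ τ ✓.
  V = {[N]}: π^{-1}(V) = {N} ∉ τ ✗.
  V = {[L=M], [N]}: π^{-1}(V) = {L, M, N} ∈ τ ✓.
Open sets in the quotient: τ_Q = {{}, {[L=M]}, {[L=M], [N]}} (3 elements).


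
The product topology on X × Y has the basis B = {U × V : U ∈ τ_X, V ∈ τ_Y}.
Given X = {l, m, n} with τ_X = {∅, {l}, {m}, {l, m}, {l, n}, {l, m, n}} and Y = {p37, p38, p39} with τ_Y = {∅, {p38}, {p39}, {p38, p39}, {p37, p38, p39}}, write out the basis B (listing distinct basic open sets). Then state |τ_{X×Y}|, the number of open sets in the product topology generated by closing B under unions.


Basis B = {∅ × ∅, {l} × {p38}, {l} × {p39}, {m} × {p38}, {m} × {p39}, {l} × {p38, p39}, {l, m} × {p38}, {l, n} × {p38}, {l, m} × {p39}, {l, n} × {p39}, {m} × {p38, p39}, {l} × {p37, p38, p39}, {l, m, n} × {p38}, {l, m, n} × {p39}, {m} × {p37, p38, p39}, {l, m} × {p38, p39}, {l, n} × {p38, p39}, {l, m} × {p37, p38, p39}, {l, n} × {p37, p38, p39}, {l, m, n} × {p38, p39}, {l, m, n} × {p37, p38, p39}}; |τ_{X×Y}| = 70.

Enumerate products U × V with U ∈ τ_X, V ∈ τ_Y (deduplicated):
  ∅ × ∅ = {} (∅)
  {l} × {p38} = {(l,p38)}
  {l} × {p39} = {(l,p39)}
  {m} × {p38} = {(m,p38)}
  {m} × {p39} = {(m,p39)}
  {l} × {p38, p39} = {(l,p38), (l,p39)}
  {l, m} × {p38} = {(l,p38), (m,p38)}
  {l, n} × {p38} = {(l,p38), (n,p38)}
  {l, m} × {p39} = {(l,p39), (m,p39)}
  {l, n} × {p39} = {(l,p39), (n,p39)}
  {m} × {p38, p39} = {(m,p38), (m,p39)}
  {l} × {p37, p38, p39} = {(l,p37), (l,p38), (l,p39)}
  {l, m, n} × {p38} = {(l,p38), (m,p38), (n,p38)}
  {l, m, n} × {p39} = {(l,p39), (m,p39), (n,p39)}
  {m} × {p37, p38, p39} = {(m,p37), (m,p38), (m,p39)}
  {l, m} × {p38, p39} = {(l,p38), (l,p39), (m,p38), (m,p39)}
  {l, n} × {p38, p39} = {(l,p38), (l,p39), (n,p38), (n,p39)}
  {l, m} × {p37, p38, p39} = {(l,p37), (l,p38), (l,p39), (m,p37), (m,p38), (m,p39)}
  {l, n} × {p37, p38, p39} = {(l,p37), (l,p38), (l,p39), (n,p37), (n,p38), (n,p39)}
  {l, m, n} × {p38, p39} = {(l,p38), (l,p39), (m,p38), (m,p39), (n,p38), (n,p39)}
  {l, m, n} × {p37, p38, p39} = {(l,p37), (l,p38), (l,p39), (m,p37), (m,p38), (m,p39), (n,p37), (n,p38), (n,p39)}
These 21 distinct sets form the basis B.
Close under arbitrary unions to get τ_{X×Y}; counting gives |τ_{X×Y}| = 70.


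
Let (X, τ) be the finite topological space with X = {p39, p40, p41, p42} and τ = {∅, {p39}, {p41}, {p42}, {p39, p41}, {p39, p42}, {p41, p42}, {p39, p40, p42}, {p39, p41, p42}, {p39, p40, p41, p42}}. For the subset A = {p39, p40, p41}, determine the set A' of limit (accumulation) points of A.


A' = {p40}

For each x ∈ X, list the open sets U ∈ τ with x ∈ U, then check whether U ∩ (A ∖ {x}) ≠ ∅ for every such U.
  x = p39: open {p39} ∋ x has {p39} ∩ (A ∖ {p39}) = ∅, so x is NOT a limit point.
  x = p40: opens ∋ x are {p39, p40, p42}, {p39, p40, p41, p42}; each meets A ∖ {p40}, so x IS a limit point.
  x = p41: open {p41} ∋ x has {p41} ∩ (A ∖ {p41}) = ∅, so x is NOT a limit point.
  x = p42: open {p42} ∋ x has {p42} ∩ (A ∖ {p42}) = ∅, so x is NOT a limit point.
Collecting: A' = {p40}.


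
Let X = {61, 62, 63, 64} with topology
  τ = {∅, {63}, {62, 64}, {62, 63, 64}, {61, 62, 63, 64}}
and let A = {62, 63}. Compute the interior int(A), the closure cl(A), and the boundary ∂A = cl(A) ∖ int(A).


int(A) = {63}, cl(A) = {61, 62, 63, 64}, ∂A = {61, 62, 64}.

Closed sets in (X, τ) are complements of opens:
  closed(X, τ) = {∅, {61}, {61, 63}, {61, 62, 64}, {61, 62, 63, 64}}.
int(A) = ⋃ {U ∈ τ : U ⊆ A}. Opens contained in A: ∅, {63}.
Taking the union of these: int(A) = {63}.
cl(A) = ⋂ {C closed : A ⊆ C}. Closed sets containing A: {61, 62, 63, 64}.
Intersecting these: cl(A) = {61, 62, 63, 64}.
∂A = cl(A) ∖ int(A) = {61, 62, 63, 64} ∖ {63} = {61, 62, 64}.


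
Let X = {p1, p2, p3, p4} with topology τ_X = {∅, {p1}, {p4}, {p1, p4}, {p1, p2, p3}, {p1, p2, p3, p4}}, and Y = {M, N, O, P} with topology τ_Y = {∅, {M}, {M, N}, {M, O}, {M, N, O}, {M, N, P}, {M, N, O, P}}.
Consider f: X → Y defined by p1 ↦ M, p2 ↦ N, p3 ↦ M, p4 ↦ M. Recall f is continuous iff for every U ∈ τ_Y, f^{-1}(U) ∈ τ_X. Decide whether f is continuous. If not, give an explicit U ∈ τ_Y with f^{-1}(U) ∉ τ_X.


f is NOT continuous.

Compute f^{-1}(U) for each U ∈ τ_Y:
  U = ∅: f^{-1}(U) = ∅ ∈ τ_X ✓.
  U = {M}: f^{-1}(U) = {p1, p3, p4} ∉ τ_X ✗.
  U = {M, N}: f^{-1}(U) = {p1, p2, p3, p4} ∈ τ_X ✓.
  U = {M, O}: f^{-1}(U) = {p1, p3, p4} ∉ τ_X ✗.
  U = {M, N, O}: f^{-1}(U) = {p1, p2, p3, p4} ∈ τ_X ✓.
  U = {M, N, P}: f^{-1}(U) = {p1, p2, p3, p4} ∈ τ_X ✓.
  U = {M, N, O, P}: f^{-1}(U) = {p1, p2, p3, p4} ∈ τ_X ✓.
Found U = {M} with f^{-1}(U) = {p1, p3, p4} not in τ_X. Therefore f is NOT continuous.


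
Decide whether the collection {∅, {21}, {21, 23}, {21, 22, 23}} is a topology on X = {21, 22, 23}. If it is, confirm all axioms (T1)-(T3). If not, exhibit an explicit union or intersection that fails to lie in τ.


τ IS a topology on X.

Axiom (T1): ∅ ∈ τ? Yes; X ∈ τ? Yes.
Axiom (T2/T3): check pairwise unions and intersections of members of τ.
All pairwise intersections and unions checked — each lies in τ. Therefore τ satisfies (T1), (T2), (T3): it IS a topology on X.


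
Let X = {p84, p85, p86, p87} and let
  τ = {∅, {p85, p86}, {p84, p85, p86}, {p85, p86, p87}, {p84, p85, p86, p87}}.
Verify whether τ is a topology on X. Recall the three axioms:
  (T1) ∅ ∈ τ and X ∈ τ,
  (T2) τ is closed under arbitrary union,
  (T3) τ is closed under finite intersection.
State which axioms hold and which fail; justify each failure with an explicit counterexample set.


τ IS a topology on X.

Axiom (T1): ∅ ∈ τ? Yes; X ∈ τ? Yes.
Axiom (T2/T3): check pairwise unions and intersections of members of τ.
All pairwise intersections and unions checked — each lies in τ. Therefore τ satisfies (T1), (T2), (T3): it IS a topology on X.


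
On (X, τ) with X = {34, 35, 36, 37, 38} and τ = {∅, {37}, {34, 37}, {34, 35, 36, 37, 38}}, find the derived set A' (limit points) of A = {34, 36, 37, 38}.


A' = {34, 35, 36, 38}

For each x ∈ X, list the open sets U ∈ τ with x ∈ U, then check whether U ∩ (A ∖ {x}) ≠ ∅ for every such U.
  x = 34: opens ∋ x are {34, 37}, {34, 35, 36, 37, 38}; each meets A ∖ {34}, so x IS a limit point.
  x = 35: opens ∋ x are {34, 35, 36, 37, 38}; each meets A ∖ {35}, so x IS a limit point.
  x = 36: opens ∋ x are {34, 35, 36, 37, 38}; each meets A ∖ {36}, so x IS a limit point.
  x = 37: open {37} ∋ x has {37} ∩ (A ∖ {37}) = ∅, so x is NOT a limit point.
  x = 38: opens ∋ x are {34, 35, 36, 37, 38}; each meets A ∖ {38}, so x IS a limit point.
Collecting: A' = {34, 35, 36, 38}.


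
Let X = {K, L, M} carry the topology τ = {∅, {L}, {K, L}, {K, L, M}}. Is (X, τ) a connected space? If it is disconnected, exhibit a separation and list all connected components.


(X, τ) is connected.

Find clopen sets (U ∈ τ with X ∖ U ∈ τ):
  U = ∅, X ∖ U = {K, L, M} — both open, so U is clopen.
  U = {K, L, M}, X ∖ U = ∅ — both open, so U is clopen.
Only trivial clopens (∅ and X) exist, so (X, τ) is connected.
Compute connected components by grouping points that agree on all clopens:
  component: {K, L, M}


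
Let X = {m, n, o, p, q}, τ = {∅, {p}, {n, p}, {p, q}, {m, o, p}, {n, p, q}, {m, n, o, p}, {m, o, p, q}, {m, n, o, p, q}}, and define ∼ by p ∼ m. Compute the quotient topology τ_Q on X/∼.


X/∼ = {[m=p], [n], [o], [q]}; |τ_Q| = 5.

Equivalence classes: [m=p], [n], [o], [q].
Quotient map π: X → X/∼ sends m ↦ [m=p], n ↦ [n], o ↦ [o], p ↦ [m=p], q ↦ [q].
For each subset V ⊆ X/∼, compute π^{-1}(V) ⊆ X and check whether π^{-1}(V) ∈ τ. V is open in τ_Q iff π^{-1}(V) ∈ τ.
  V = {}: π^{-1}(V) = ∅ ∈ τ ✓.
  V = {[m=p]}: π^{-1}(V) = {m, p} ∉ τ ✗.
  V = {[n]}: π^{-1}(V) = {n} ∉ τ ✗.
  V = {[m=p], [n]}: π^{-1}(V) = {m, n, p} ∉ τ ✗.
  V = {[o]}: π^{-1}(V) = {o} ∉ τ ✗.
  V = {[m=p], [o]}: π^{-1}(V) = {m, o, p} ∈ τ ✓.
  V = {[n], [o]}: π^{-1}(V) = {n, o} ∉ τ ✗.
  V = {[m=p], [n], [o]}: π^{-1}(V) = {m, n, o, p} ∈ τ ✓.
  V = {[q]}: π^{-1}(V) = {q} ∉ τ ✗.
  V = {[m=p], [q]}: π^{-1}(V) = {m, p, q} ∉ τ ✗.
  V = {[n], [q]}: π^{-1}(V) = {n, q} ∉ τ ✗.
  V = {[m=p], [n], [q]}: π^{-1}(V) = {m, n, p, q} ∉ τ ✗.
  V = {[o], [q]}: π^{-1}(V) = {o, q} ∉ τ ✗.
  V = {[m=p], [o], [q]}: π^{-1}(V) = {m, o, p, q} ∈ τ ✓.
  V = {[n], [o], [q]}: π^{-1}(V) = {n, o, q} ∉ τ ✗.
  V = {[m=p], [n], [o], [q]}: π^{-1}(V) = {m, n, o, p, q} ∈ τ ✓.
Open sets in the quotient: τ_Q = {{}, {[m=p], [o]}, {[m=p], [n], [o]}, {[m=p], [o], [q]}, {[m=p], [n], [o], [q]}} (5 elements).


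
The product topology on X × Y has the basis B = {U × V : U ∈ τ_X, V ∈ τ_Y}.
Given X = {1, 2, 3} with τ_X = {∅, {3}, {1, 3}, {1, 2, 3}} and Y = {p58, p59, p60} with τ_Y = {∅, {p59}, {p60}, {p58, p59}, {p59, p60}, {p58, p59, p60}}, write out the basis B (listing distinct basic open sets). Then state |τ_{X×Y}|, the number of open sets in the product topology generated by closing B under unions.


Basis B = {∅ × ∅, {3} × {p59}, {3} × {p60}, {1, 3} × {p59}, {1, 3} × {p60}, {3} × {p58, p59}, {3} × {p59, p60}, {1, 2, 3} × {p59}, {1, 2, 3} × {p60}, {3} × {p58, p59, p60}, {1, 3} × {p58, p59}, {1, 3} × {p59, p60}, {1, 3} × {p58, p59, p60}, {1, 2, 3} × {p58, p59}, {1, 2, 3} × {p59, p60}, {1, 2, 3} × {p58, p59, p60}}; |τ_{X×Y}| = 40.

Enumerate products U × V with U ∈ τ_X, V ∈ τ_Y (deduplicated):
  ∅ × ∅ = {} (∅)
  {3} × {p59} = {(3,p59)}
  {3} × {p60} = {(3,p60)}
  {1, 3} × {p59} = {(1,p59), (3,p59)}
  {1, 3} × {p60} = {(1,p60), (3,p60)}
  {3} × {p58, p59} = {(3,p58), (3,p59)}
  {3} × {p59, p60} = {(3,p59), (3,p60)}
  {1, 2, 3} × {p59} = {(1,p59), (2,p59), (3,p59)}
  {1, 2, 3} × {p60} = {(1,p60), (2,p60), (3,p60)}
  {3} × {p58, p59, p60} = {(3,p58), (3,p59), (3,p60)}
  {1, 3} × {p58, p59} = {(1,p58), (1,p59), (3,p58), (3,p59)}
  {1, 3} × {p59, p60} = {(1,p59), (1,p60), (3,p59), (3,p60)}
  {1, 3} × {p58, p59, p60} = {(1,p58), (1,p59), (1,p60), (3,p58), (3,p59), (3,p60)}
  {1, 2, 3} × {p58, p59} = {(1,p58), (1,p59), (2,p58), (2,p59), (3,p58), (3,p59)}
  {1, 2, 3} × {p59, p60} = {(1,p59), (1,p60), (2,p59), (2,p60), (3,p59), (3,p60)}
  {1, 2, 3} × {p58, p59, p60} = {(1,p58), (1,p59), (1,p60), (2,p58), (2,p59), (2,p60), (3,p58), (3,p59), (3,p60)}
These 16 distinct sets form the basis B.
Close under arbitrary unions to get τ_{X×Y}; counting gives |τ_{X×Y}| = 40.


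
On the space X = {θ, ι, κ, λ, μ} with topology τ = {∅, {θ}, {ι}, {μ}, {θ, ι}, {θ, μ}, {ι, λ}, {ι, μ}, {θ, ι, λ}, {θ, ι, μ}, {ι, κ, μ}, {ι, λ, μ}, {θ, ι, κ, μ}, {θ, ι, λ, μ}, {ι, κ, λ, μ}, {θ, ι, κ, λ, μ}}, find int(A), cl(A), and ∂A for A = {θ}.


int(A) = {θ}, cl(A) = {θ}, ∂A = ∅.

Closed sets in (X, τ) are complements of opens:
  closed(X, τ) = {∅, {θ}, {κ}, {λ}, {θ, κ}, {θ, λ}, {κ, λ}, {κ, μ}, {θ, κ, λ}, {θ, κ, μ}, {ι, κ, λ}, {κ, λ, μ}, {θ, ι, κ, λ}, {θ, κ, λ, μ}, {ι, κ, λ, μ}, {θ, ι, κ, λ, μ}}.
int(A) = ⋃ {U ∈ τ : U ⊆ A}. Opens contained in A: ∅, {θ}.
Taking the union of these: int(A) = {θ}.
cl(A) = ⋂ {C closed : A ⊆ C}. Closed sets containing A: {θ}, {θ, κ}, {θ, λ}, {θ, κ, λ}, {θ, κ, μ}, {θ, ι, κ, λ}, {θ, κ, λ, μ}, {θ, ι, κ, λ, μ}.
Intersecting these: cl(A) = {θ}.
∂A = cl(A) ∖ int(A) = {θ} ∖ {θ} = ∅.


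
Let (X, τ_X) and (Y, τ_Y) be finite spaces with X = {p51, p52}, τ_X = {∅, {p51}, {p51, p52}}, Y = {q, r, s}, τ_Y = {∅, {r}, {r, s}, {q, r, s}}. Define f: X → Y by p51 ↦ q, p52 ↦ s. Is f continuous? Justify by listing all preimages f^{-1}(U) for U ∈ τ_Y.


f is NOT continuous.

Compute f^{-1}(U) for each U ∈ τ_Y:
  U = ∅: f^{-1}(U) = ∅ ∈ τ_X ✓.
  U = {r}: f^{-1}(U) = ∅ ∈ τ_X ✓.
  U = {r, s}: f^{-1}(U) = {p52} ∉ τ_X ✗.
  U = {q, r, s}: f^{-1}(U) = {p51, p52} ∈ τ_X ✓.
Found U = {r, s} with f^{-1}(U) = {p52} not in τ_X. Therefore f is NOT continuous.


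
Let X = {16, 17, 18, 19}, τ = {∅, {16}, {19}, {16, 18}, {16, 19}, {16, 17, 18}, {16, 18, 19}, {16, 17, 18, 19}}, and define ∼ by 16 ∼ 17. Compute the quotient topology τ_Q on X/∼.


X/∼ = {[16=17], [18], [19]}; |τ_Q| = 4.

Equivalence classes: [16=17], [18], [19].
Quotient map π: X → X/∼ sends 16 ↦ [16=17], 17 ↦ [16=17], 18 ↦ [18], 19 ↦ [19].
For each subset V ⊆ X/∼, compute π^{-1}(V) ⊆ X and check whether π^{-1}(V) ∈ τ. V is open in τ_Q iff π^{-1}(V) ∈ τ.
  V = {}: π^{-1}(V) = ∅ ∈ τ ✓.
  V = {[16=17]}: π^{-1}(V) = {16, 17} ∉ τ ✗.
  V = {[18]}: π^{-1}(V) = {18} ∉ τ ✗.
  V = {[16=17], [18]}: π^{-1}(V) = {16, 17, 18} ∈ τ ✓.
  V = {[19]}: π^{-1}(V) = {19} ∈ τ ✓.
  V = {[16=17], [19]}: π^{-1}(V) = {16, 17, 19} ∉ τ ✗.
  V = {[18], [19]}: π^{-1}(V) = {18, 19} ∉ τ ✗.
  V = {[16=17], [18], [19]}: π^{-1}(V) = {16, 17, 18, 19} ∈ τ ✓.
Open sets in the quotient: τ_Q = {{}, {[16=17], [18]}, {[19]}, {[16=17], [18], [19]}} (4 elements).


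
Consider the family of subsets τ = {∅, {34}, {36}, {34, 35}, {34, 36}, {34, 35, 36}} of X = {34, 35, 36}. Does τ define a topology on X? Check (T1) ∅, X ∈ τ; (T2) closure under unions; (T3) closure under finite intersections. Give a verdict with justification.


τ IS a topology on X.

Axiom (T1): ∅ ∈ τ? Yes; X ∈ τ? Yes.
Axiom (T2/T3): check pairwise unions and intersections of members of τ.
All pairwise intersections and unions checked — each lies in τ. Therefore τ satisfies (T1), (T2), (T3): it IS a topology on X.


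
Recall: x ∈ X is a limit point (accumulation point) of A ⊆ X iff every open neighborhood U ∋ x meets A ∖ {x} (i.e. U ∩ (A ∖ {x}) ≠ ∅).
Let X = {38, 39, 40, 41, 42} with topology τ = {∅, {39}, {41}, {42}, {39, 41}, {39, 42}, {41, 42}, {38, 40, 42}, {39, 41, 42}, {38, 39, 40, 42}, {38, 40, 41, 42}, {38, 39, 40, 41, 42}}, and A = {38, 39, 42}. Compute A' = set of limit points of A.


A' = {38, 40}

For each x ∈ X, list the open sets U ∈ τ with x ∈ U, then check whether U ∩ (A ∖ {x}) ≠ ∅ for every such U.
  x = 38: opens ∋ x are {38, 40, 42}, {38, 39, 40, 42}, {38, 40, 41, 42}, {38, 39, 40, 41, 42}; each meets A ∖ {38}, so x IS a limit point.
  x = 39: open {39} ∋ x has {39} ∩ (A ∖ {39}) = ∅, so x is NOT a limit point.
  x = 40: opens ∋ x are {38, 40, 42}, {38, 39, 40, 42}, {38, 40, 41, 42}, {38, 39, 40, 41, 42}; each meets A ∖ {40}, so x IS a limit point.
  x = 41: open {41} ∋ x has {41} ∩ (A ∖ {41}) = ∅, so x is NOT a limit point.
  x = 42: open {42} ∋ x has {42} ∩ (A ∖ {42}) = ∅, so x is NOT a limit point.
Collecting: A' = {38, 40}.


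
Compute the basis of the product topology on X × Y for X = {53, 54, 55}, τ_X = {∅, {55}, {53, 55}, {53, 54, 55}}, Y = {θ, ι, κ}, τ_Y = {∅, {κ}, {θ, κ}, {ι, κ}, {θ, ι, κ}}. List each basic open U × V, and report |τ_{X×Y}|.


Basis B = {∅ × ∅, {55} × {κ}, {53, 55} × {κ}, {55} × {θ, κ}, {55} × {ι, κ}, {53, 54, 55} × {κ}, {55} × {θ, ι, κ}, {53, 55} × {θ, κ}, {53, 55} × {ι, κ}, {53, 55} × {θ, ι, κ}, {53, 54, 55} × {θ, κ}, {53, 54, 55} × {ι, κ}, {53, 54, 55} × {θ, ι, κ}}; |τ_{X×Y}| = 30.

Enumerate products U × V with U ∈ τ_X, V ∈ τ_Y (deduplicated):
  ∅ × ∅ = {} (∅)
  {55} × {κ} = {(55,κ)}
  {53, 55} × {κ} = {(53,κ), (55,κ)}
  {55} × {θ, κ} = {(55,θ), (55,κ)}
  {55} × {ι, κ} = {(55,ι), (55,κ)}
  {53, 54, 55} × {κ} = {(53,κ), (54,κ), (55,κ)}
  {55} × {θ, ι, κ} = {(55,θ), (55,ι), (55,κ)}
  {53, 55} × {θ, κ} = {(53,θ), (53,κ), (55,θ), (55,κ)}
  {53, 55} × {ι, κ} = {(53,ι), (53,κ), (55,ι), (55,κ)}
  {53, 55} × {θ, ι, κ} = {(53,θ), (53,ι), (53,κ), (55,θ), (55,ι), (55,κ)}
  {53, 54, 55} × {θ, κ} = {(53,θ), (53,κ), (54,θ), (54,κ), (55,θ), (55,κ)}
  {53, 54, 55} × {ι, κ} = {(53,ι), (53,κ), (54,ι), (54,κ), (55,ι), (55,κ)}
  {53, 54, 55} × {θ, ι, κ} = {(53,θ), (53,ι), (53,κ), (54,θ), (54,ι), (54,κ), (55,θ), (55,ι), (55,κ)}
These 13 distinct sets form the basis B.
Close under arbitrary unions to get τ_{X×Y}; counting gives |τ_{X×Y}| = 30.


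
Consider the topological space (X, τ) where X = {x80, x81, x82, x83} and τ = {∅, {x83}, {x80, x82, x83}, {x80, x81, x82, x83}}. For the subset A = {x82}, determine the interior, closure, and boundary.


int(A) = ∅, cl(A) = {x80, x81, x82}, ∂A = {x80, x81, x82}.

Closed sets in (X, τ) are complements of opens:
  closed(X, τ) = {∅, {x81}, {x80, x81, x82}, {x80, x81, x82, x83}}.
int(A) = ⋃ {U ∈ τ : U ⊆ A}. Opens contained in A: ∅.
Taking the union of these: int(A) = ∅.
cl(A) = ⋂ {C closed : A ⊆ C}. Closed sets containing A: {x80, x81, x82}, {x80, x81, x82, x83}.
Intersecting these: cl(A) = {x80, x81, x82}.
∂A = cl(A) ∖ int(A) = {x80, x81, x82} ∖ ∅ = {x80, x81, x82}.


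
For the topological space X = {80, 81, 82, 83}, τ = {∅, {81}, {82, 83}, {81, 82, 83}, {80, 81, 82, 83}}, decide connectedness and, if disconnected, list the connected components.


(X, τ) is connected.

Find clopen sets (U ∈ τ with X ∖ U ∈ τ):
  U = ∅, X ∖ U = {80, 81, 82, 83} — both open, so U is clopen.
  U = {80, 81, 82, 83}, X ∖ U = ∅ — both open, so U is clopen.
Only trivial clopens (∅ and X) exist, so (X, τ) is connected.
Compute connected components by grouping points that agree on all clopens:
  component: {80, 81, 82, 83}


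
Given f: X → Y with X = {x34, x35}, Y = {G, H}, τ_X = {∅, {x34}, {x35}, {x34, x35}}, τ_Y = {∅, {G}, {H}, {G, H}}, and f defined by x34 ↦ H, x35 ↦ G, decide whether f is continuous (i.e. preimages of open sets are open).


f IS continuous.

Compute f^{-1}(U) for each U ∈ τ_Y:
  U = ∅: f^{-1}(U) = ∅ ∈ τ_X ✓.
  U = {G}: f^{-1}(U) = {x35} ∈ τ_X ✓.
  U = {H}: f^{-1}(U) = {x34} ∈ τ_X ✓.
  U = {G, H}: f^{-1}(U) = {x34, x35} ∈ τ_X ✓.
Every preimage lies in τ_X, so f IS continuous.


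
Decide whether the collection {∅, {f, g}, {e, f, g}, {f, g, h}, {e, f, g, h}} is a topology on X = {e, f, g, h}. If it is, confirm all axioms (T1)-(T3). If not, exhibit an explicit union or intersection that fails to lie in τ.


τ IS a topology on X.

Axiom (T1): ∅ ∈ τ? Yes; X ∈ τ? Yes.
Axiom (T2/T3): check pairwise unions and intersections of members of τ.
All pairwise intersections and unions checked — each lies in τ. Therefore τ satisfies (T1), (T2), (T3): it IS a topology on X.


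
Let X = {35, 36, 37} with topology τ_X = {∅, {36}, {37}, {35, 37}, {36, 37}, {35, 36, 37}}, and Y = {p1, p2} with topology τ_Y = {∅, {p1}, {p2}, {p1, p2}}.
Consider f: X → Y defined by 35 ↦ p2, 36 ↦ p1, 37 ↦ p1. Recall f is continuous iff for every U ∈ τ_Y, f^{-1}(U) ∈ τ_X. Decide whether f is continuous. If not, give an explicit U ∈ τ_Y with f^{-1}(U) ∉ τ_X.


f is NOT continuous.

Compute f^{-1}(U) for each U ∈ τ_Y:
  U = ∅: f^{-1}(U) = ∅ ∈ τ_X ✓.
  U = {p1}: f^{-1}(U) = {36, 37} ∈ τ_X ✓.
  U = {p2}: f^{-1}(U) = {35} ∉ τ_X ✗.
  U = {p1, p2}: f^{-1}(U) = {35, 36, 37} ∈ τ_X ✓.
Found U = {p2} with f^{-1}(U) = {35} not in τ_X. Therefore f is NOT continuous.
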